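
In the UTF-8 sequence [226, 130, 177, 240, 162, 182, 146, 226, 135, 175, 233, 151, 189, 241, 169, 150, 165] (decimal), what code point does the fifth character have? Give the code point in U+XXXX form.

U+695A5

Offset 0: leading byte 0xE2 = 11100010 → 3-byte char #1 = E2 82 B1.
Offset 3: leading byte 0xF0 = 11110000 → 4-byte char #2 = F0 A2 B6 92.
Offset 7: leading byte 0xE2 = 11100010 → 3-byte char #3 = E2 87 AF.
Offset 10: leading byte 0xE9 = 11101001 → 3-byte char #4 = E9 97 BD.
Offset 13: leading byte 0xF1 = 11110001 → 4-byte char #5 = F1 A9 96 A5.
Leading byte 0xF1 = 11110001 matches 11110xxx → 4-byte sequence.
Byte 1: 0xF1 = 11110001, payload 001 (3 bits).
Byte 2: 0xA9 = 10101001 (10xxxxxx ✓), payload 101001.
Byte 3: 0x96 = 10010110 (10xxxxxx ✓), payload 010110.
Byte 4: 0xA5 = 10100101 (10xxxxxx ✓), payload 100101.
Concatenate: 001101001010110100101 = 0x695A5 (21 bits → U+695A5).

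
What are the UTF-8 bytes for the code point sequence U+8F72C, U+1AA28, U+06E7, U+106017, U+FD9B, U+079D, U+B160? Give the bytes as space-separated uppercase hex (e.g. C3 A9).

U+8F72C: 4-byte form → F2 8F 9C AC.
U+1AA28: 4-byte form → F0 9A A8 A8.
U+06E7: 2-byte form → DB A7.
U+106017: 4-byte form → F4 86 80 97.
U+FD9B: 3-byte form → EF B6 9B.
U+079D: 2-byte form → DE 9D.
U+B160: 3-byte form → EB 85 A0.
Concatenated (22 bytes): F2 8F 9C AC F0 9A A8 A8 DB A7 F4 86 80 97 EF B6 9B DE 9D EB 85 A0.

F2 8F 9C AC F0 9A A8 A8 DB A7 F4 86 80 97 EF B6 9B DE 9D EB 85 A0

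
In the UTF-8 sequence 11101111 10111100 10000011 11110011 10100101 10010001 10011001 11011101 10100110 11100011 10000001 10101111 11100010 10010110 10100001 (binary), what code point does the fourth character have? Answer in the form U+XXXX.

U+306F

Offset 0: leading byte 0xEF = 11101111 → 3-byte char #1 = EF BC 83.
Offset 3: leading byte 0xF3 = 11110011 → 4-byte char #2 = F3 A5 91 99.
Offset 7: leading byte 0xDD = 11011101 → 2-byte char #3 = DD A6.
Offset 9: leading byte 0xE3 = 11100011 → 3-byte char #4 = E3 81 AF.
Leading byte 0xE3 = 11100011 matches 1110xxxx → 3-byte sequence.
Byte 1: 0xE3 = 11100011, payload 0011 (4 bits).
Byte 2: 0x81 = 10000001 (10xxxxxx ✓), payload 000001.
Byte 3: 0xAF = 10101111 (10xxxxxx ✓), payload 101111.
Concatenate: 0011000001101111 = 0x306F (16 bits → U+306F).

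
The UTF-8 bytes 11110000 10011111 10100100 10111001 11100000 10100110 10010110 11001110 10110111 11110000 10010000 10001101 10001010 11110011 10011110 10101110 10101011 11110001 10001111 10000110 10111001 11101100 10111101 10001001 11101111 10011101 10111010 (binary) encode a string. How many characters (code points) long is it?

Byte at offset 0: 0xF0 = 11110000 → 4-byte char (#1). Advance 4.
Byte at offset 4: 0xE0 = 11100000 → 3-byte char (#2). Advance 3.
Byte at offset 7: 0xCE = 11001110 → 2-byte char (#3). Advance 2.
Byte at offset 9: 0xF0 = 11110000 → 4-byte char (#4). Advance 4.
Byte at offset 13: 0xF3 = 11110011 → 4-byte char (#5). Advance 4.
Byte at offset 17: 0xF1 = 11110001 → 4-byte char (#6). Advance 4.
Byte at offset 21: 0xEC = 11101100 → 3-byte char (#7). Advance 3.
Byte at offset 24: 0xEF = 11101111 → 3-byte char (#8). Advance 3.
Reached end at offset 27 after 8 code points.

8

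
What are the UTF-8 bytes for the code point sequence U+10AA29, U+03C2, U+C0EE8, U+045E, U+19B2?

U+10AA29: 4-byte form → F4 8A A8 A9.
U+03C2: 2-byte form → CF 82.
U+C0EE8: 4-byte form → F3 80 BB A8.
U+045E: 2-byte form → D1 9E.
U+19B2: 3-byte form → E1 A6 B2.
Concatenated (15 bytes): F4 8A A8 A9 CF 82 F3 80 BB A8 D1 9E E1 A6 B2.

F4 8A A8 A9 CF 82 F3 80 BB A8 D1 9E E1 A6 B2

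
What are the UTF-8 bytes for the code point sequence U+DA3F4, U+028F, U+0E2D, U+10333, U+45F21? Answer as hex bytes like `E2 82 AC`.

U+DA3F4: 4-byte form → F3 9A 8F B4.
U+028F: 2-byte form → CA 8F.
U+0E2D: 3-byte form → E0 B8 AD.
U+10333: 4-byte form → F0 90 8C B3.
U+45F21: 4-byte form → F1 85 BC A1.
Concatenated (17 bytes): F3 9A 8F B4 CA 8F E0 B8 AD F0 90 8C B3 F1 85 BC A1.

F3 9A 8F B4 CA 8F E0 B8 AD F0 90 8C B3 F1 85 BC A1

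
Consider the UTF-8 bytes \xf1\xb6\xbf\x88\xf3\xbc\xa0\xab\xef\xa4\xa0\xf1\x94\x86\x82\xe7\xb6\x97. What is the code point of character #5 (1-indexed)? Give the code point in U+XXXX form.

Offset 0: leading byte 0xF1 = 11110001 → 4-byte char #1 = F1 B6 BF 88.
Offset 4: leading byte 0xF3 = 11110011 → 4-byte char #2 = F3 BC A0 AB.
Offset 8: leading byte 0xEF = 11101111 → 3-byte char #3 = EF A4 A0.
Offset 11: leading byte 0xF1 = 11110001 → 4-byte char #4 = F1 94 86 82.
Offset 15: leading byte 0xE7 = 11100111 → 3-byte char #5 = E7 B6 97.
Leading byte 0xE7 = 11100111 matches 1110xxxx → 3-byte sequence.
Byte 1: 0xE7 = 11100111, payload 0111 (4 bits).
Byte 2: 0xB6 = 10110110 (10xxxxxx ✓), payload 110110.
Byte 3: 0x97 = 10010111 (10xxxxxx ✓), payload 010111.
Concatenate: 0111110110010111 = 0x7D97 (16 bits → U+7D97).

U+7D97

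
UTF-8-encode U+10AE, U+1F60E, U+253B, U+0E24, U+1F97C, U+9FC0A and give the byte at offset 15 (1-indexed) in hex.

1-indexed offset 15 is 0-indexed offset 14.
U+10AE → 3-byte form E1 82 AE at offsets 0–2.
U+1F60E → 4-byte form F0 9F 98 8E at offsets 3–6.
U+253B → 3-byte form E2 94 BB at offsets 7–9.
U+0E24 → 3-byte form E0 B8 A4 at offsets 10–12.
U+1F97C → 4-byte form F0 9F A5 BC at offsets 13–16.
Offset 14 falls in char 5's range; it's byte 2 of F0 9F A5 BC = 0x9F.

0x9F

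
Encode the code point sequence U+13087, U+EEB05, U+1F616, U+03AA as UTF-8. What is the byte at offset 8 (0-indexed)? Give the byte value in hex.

0xF0

U+13087 → 4-byte form F0 93 82 87 at offsets 0–3.
U+EEB05 → 4-byte form F3 AE AC 85 at offsets 4–7.
U+1F616 → 4-byte form F0 9F 98 96 at offsets 8–11.
Offset 8 falls in char 3's range; it's byte 1 of F0 9F 98 96 = 0xF0.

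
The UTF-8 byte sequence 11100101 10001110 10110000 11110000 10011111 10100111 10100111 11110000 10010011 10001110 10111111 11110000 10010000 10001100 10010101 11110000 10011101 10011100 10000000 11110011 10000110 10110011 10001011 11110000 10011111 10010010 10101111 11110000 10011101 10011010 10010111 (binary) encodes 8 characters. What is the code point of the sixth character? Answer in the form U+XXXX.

Offset 0: leading byte 0xE5 = 11100101 → 3-byte char #1 = E5 8E B0.
Offset 3: leading byte 0xF0 = 11110000 → 4-byte char #2 = F0 9F A7 A7.
Offset 7: leading byte 0xF0 = 11110000 → 4-byte char #3 = F0 93 8E BF.
Offset 11: leading byte 0xF0 = 11110000 → 4-byte char #4 = F0 90 8C 95.
Offset 15: leading byte 0xF0 = 11110000 → 4-byte char #5 = F0 9D 9C 80.
Offset 19: leading byte 0xF3 = 11110011 → 4-byte char #6 = F3 86 B3 8B.
Leading byte 0xF3 = 11110011 matches 11110xxx → 4-byte sequence.
Byte 1: 0xF3 = 11110011, payload 011 (3 bits).
Byte 2: 0x86 = 10000110 (10xxxxxx ✓), payload 000110.
Byte 3: 0xB3 = 10110011 (10xxxxxx ✓), payload 110011.
Byte 4: 0x8B = 10001011 (10xxxxxx ✓), payload 001011.
Concatenate: 011000110110011001011 = 0xC6CCB (21 bits → U+C6CCB).

U+C6CCB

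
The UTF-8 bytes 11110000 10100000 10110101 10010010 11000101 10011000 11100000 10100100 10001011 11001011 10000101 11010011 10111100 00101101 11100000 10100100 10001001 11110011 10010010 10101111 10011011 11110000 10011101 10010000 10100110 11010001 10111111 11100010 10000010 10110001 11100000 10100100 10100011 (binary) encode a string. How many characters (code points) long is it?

12

Byte at offset 0: 0xF0 = 11110000 → 4-byte char (#1). Advance 4.
Byte at offset 4: 0xC5 = 11000101 → 2-byte char (#2). Advance 2.
Byte at offset 6: 0xE0 = 11100000 → 3-byte char (#3). Advance 3.
Byte at offset 9: 0xCB = 11001011 → 2-byte char (#4). Advance 2.
Byte at offset 11: 0xD3 = 11010011 → 2-byte char (#5). Advance 2.
Byte at offset 13: 0x2D = 00101101 → 1-byte char (#6). Advance 1.
Byte at offset 14: 0xE0 = 11100000 → 3-byte char (#7). Advance 3.
Byte at offset 17: 0xF3 = 11110011 → 4-byte char (#8). Advance 4.
Byte at offset 21: 0xF0 = 11110000 → 4-byte char (#9). Advance 4.
Byte at offset 25: 0xD1 = 11010001 → 2-byte char (#10). Advance 2.
Byte at offset 27: 0xE2 = 11100010 → 3-byte char (#11). Advance 3.
Byte at offset 30: 0xE0 = 11100000 → 3-byte char (#12). Advance 3.
Reached end at offset 33 after 12 code points.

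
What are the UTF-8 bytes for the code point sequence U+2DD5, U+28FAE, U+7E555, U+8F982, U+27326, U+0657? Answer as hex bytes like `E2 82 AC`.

E2 B7 95 F0 A8 BE AE F1 BE 95 95 F2 8F A6 82 F0 A7 8C A6 D9 97

U+2DD5: 3-byte form → E2 B7 95.
U+28FAE: 4-byte form → F0 A8 BE AE.
U+7E555: 4-byte form → F1 BE 95 95.
U+8F982: 4-byte form → F2 8F A6 82.
U+27326: 4-byte form → F0 A7 8C A6.
U+0657: 2-byte form → D9 97.
Concatenated (21 bytes): E2 B7 95 F0 A8 BE AE F1 BE 95 95 F2 8F A6 82 F0 A7 8C A6 D9 97.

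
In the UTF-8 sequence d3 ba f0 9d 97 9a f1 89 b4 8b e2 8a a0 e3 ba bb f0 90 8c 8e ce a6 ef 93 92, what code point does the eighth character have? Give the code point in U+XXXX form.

Offset 0: leading byte 0xD3 = 11010011 → 2-byte char #1 = D3 BA.
Offset 2: leading byte 0xF0 = 11110000 → 4-byte char #2 = F0 9D 97 9A.
Offset 6: leading byte 0xF1 = 11110001 → 4-byte char #3 = F1 89 B4 8B.
Offset 10: leading byte 0xE2 = 11100010 → 3-byte char #4 = E2 8A A0.
Offset 13: leading byte 0xE3 = 11100011 → 3-byte char #5 = E3 BA BB.
Offset 16: leading byte 0xF0 = 11110000 → 4-byte char #6 = F0 90 8C 8E.
Offset 20: leading byte 0xCE = 11001110 → 2-byte char #7 = CE A6.
Offset 22: leading byte 0xEF = 11101111 → 3-byte char #8 = EF 93 92.
Leading byte 0xEF = 11101111 matches 1110xxxx → 3-byte sequence.
Byte 1: 0xEF = 11101111, payload 1111 (4 bits).
Byte 2: 0x93 = 10010011 (10xxxxxx ✓), payload 010011.
Byte 3: 0x92 = 10010010 (10xxxxxx ✓), payload 010010.
Concatenate: 1111010011010010 = 0xF4D2 (16 bits → U+F4D2).

U+F4D2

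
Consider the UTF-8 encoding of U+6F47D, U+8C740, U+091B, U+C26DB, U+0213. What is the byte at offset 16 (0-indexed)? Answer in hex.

U+6F47D → 4-byte form F1 AF 91 BD at offsets 0–3.
U+8C740 → 4-byte form F2 8C 9D 80 at offsets 4–7.
U+091B → 3-byte form E0 A4 9B at offsets 8–10.
U+C26DB → 4-byte form F3 82 9B 9B at offsets 11–14.
U+0213 → 2-byte form C8 93 at offsets 15–16.
Offset 16 falls in char 5's range; it's byte 2 of C8 93 = 0x93.

0x93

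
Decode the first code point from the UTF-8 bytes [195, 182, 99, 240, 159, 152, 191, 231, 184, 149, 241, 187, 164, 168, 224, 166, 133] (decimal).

Offset 0: leading byte 0xC3 = 11000011 → 2-byte char #1 = C3 B6.
Leading byte 0xC3 = 11000011 matches 110xxxxx → 2-byte sequence.
Byte 1: 0xC3 = 11000011, payload 00011 (5 bits).
Byte 2: 0xB6 = 10110110 (10xxxxxx ✓), payload 110110.
Concatenate: 00011110110 = 0xF6 (11 bits → U+00F6).

U+00F6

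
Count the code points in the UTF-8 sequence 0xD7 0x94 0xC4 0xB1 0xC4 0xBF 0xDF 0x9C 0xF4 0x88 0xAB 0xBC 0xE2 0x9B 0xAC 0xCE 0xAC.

7

Byte at offset 0: 0xD7 = 11010111 → 2-byte char (#1). Advance 2.
Byte at offset 2: 0xC4 = 11000100 → 2-byte char (#2). Advance 2.
Byte at offset 4: 0xC4 = 11000100 → 2-byte char (#3). Advance 2.
Byte at offset 6: 0xDF = 11011111 → 2-byte char (#4). Advance 2.
Byte at offset 8: 0xF4 = 11110100 → 4-byte char (#5). Advance 4.
Byte at offset 12: 0xE2 = 11100010 → 3-byte char (#6). Advance 3.
Byte at offset 15: 0xCE = 11001110 → 2-byte char (#7). Advance 2.
Reached end at offset 17 after 7 code points.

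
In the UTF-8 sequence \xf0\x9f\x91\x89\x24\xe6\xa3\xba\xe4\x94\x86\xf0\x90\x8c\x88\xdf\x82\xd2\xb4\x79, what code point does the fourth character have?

Offset 0: leading byte 0xF0 = 11110000 → 4-byte char #1 = F0 9F 91 89.
Offset 4: leading byte 0x24 = 00100100 → 1-byte char #2 = 24.
Offset 5: leading byte 0xE6 = 11100110 → 3-byte char #3 = E6 A3 BA.
Offset 8: leading byte 0xE4 = 11100100 → 3-byte char #4 = E4 94 86.
Leading byte 0xE4 = 11100100 matches 1110xxxx → 3-byte sequence.
Byte 1: 0xE4 = 11100100, payload 0100 (4 bits).
Byte 2: 0x94 = 10010100 (10xxxxxx ✓), payload 010100.
Byte 3: 0x86 = 10000110 (10xxxxxx ✓), payload 000110.
Concatenate: 0100010100000110 = 0x4506 (16 bits → U+4506).

U+4506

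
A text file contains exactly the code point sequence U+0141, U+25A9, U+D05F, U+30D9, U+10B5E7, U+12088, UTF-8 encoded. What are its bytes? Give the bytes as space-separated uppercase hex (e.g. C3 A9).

C5 81 E2 96 A9 ED 81 9F E3 83 99 F4 8B 97 A7 F0 92 82 88

U+0141: 2-byte form → C5 81.
U+25A9: 3-byte form → E2 96 A9.
U+D05F: 3-byte form → ED 81 9F.
U+30D9: 3-byte form → E3 83 99.
U+10B5E7: 4-byte form → F4 8B 97 A7.
U+12088: 4-byte form → F0 92 82 88.
Concatenated (19 bytes): C5 81 E2 96 A9 ED 81 9F E3 83 99 F4 8B 97 A7 F0 92 82 88.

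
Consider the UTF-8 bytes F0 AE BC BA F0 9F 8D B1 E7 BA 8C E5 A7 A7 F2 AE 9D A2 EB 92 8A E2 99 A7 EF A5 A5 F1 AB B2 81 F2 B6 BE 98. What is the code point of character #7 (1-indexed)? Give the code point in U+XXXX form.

Offset 0: leading byte 0xF0 = 11110000 → 4-byte char #1 = F0 AE BC BA.
Offset 4: leading byte 0xF0 = 11110000 → 4-byte char #2 = F0 9F 8D B1.
Offset 8: leading byte 0xE7 = 11100111 → 3-byte char #3 = E7 BA 8C.
Offset 11: leading byte 0xE5 = 11100101 → 3-byte char #4 = E5 A7 A7.
Offset 14: leading byte 0xF2 = 11110010 → 4-byte char #5 = F2 AE 9D A2.
Offset 18: leading byte 0xEB = 11101011 → 3-byte char #6 = EB 92 8A.
Offset 21: leading byte 0xE2 = 11100010 → 3-byte char #7 = E2 99 A7.
Leading byte 0xE2 = 11100010 matches 1110xxxx → 3-byte sequence.
Byte 1: 0xE2 = 11100010, payload 0010 (4 bits).
Byte 2: 0x99 = 10011001 (10xxxxxx ✓), payload 011001.
Byte 3: 0xA7 = 10100111 (10xxxxxx ✓), payload 100111.
Concatenate: 0010011001100111 = 0x2667 (16 bits → U+2667).

U+2667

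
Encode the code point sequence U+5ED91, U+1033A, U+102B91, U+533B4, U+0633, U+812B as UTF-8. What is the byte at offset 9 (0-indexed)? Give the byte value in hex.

0x82

U+5ED91 → 4-byte form F1 9E B6 91 at offsets 0–3.
U+1033A → 4-byte form F0 90 8C BA at offsets 4–7.
U+102B91 → 4-byte form F4 82 AE 91 at offsets 8–11.
Offset 9 falls in char 3's range; it's byte 2 of F4 82 AE 91 = 0x82.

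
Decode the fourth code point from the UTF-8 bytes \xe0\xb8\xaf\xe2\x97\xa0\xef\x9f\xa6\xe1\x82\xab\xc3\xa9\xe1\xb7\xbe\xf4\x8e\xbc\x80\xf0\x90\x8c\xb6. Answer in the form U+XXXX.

Offset 0: leading byte 0xE0 = 11100000 → 3-byte char #1 = E0 B8 AF.
Offset 3: leading byte 0xE2 = 11100010 → 3-byte char #2 = E2 97 A0.
Offset 6: leading byte 0xEF = 11101111 → 3-byte char #3 = EF 9F A6.
Offset 9: leading byte 0xE1 = 11100001 → 3-byte char #4 = E1 82 AB.
Leading byte 0xE1 = 11100001 matches 1110xxxx → 3-byte sequence.
Byte 1: 0xE1 = 11100001, payload 0001 (4 bits).
Byte 2: 0x82 = 10000010 (10xxxxxx ✓), payload 000010.
Byte 3: 0xAB = 10101011 (10xxxxxx ✓), payload 101011.
Concatenate: 0001000010101011 = 0x10AB (16 bits → U+10AB).

U+10AB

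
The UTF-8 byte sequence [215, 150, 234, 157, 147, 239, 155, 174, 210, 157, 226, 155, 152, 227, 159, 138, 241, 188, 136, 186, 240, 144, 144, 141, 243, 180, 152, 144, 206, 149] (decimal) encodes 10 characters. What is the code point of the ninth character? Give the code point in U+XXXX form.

U+F4610

Offset 0: leading byte 0xD7 = 11010111 → 2-byte char #1 = D7 96.
Offset 2: leading byte 0xEA = 11101010 → 3-byte char #2 = EA 9D 93.
Offset 5: leading byte 0xEF = 11101111 → 3-byte char #3 = EF 9B AE.
Offset 8: leading byte 0xD2 = 11010010 → 2-byte char #4 = D2 9D.
Offset 10: leading byte 0xE2 = 11100010 → 3-byte char #5 = E2 9B 98.
Offset 13: leading byte 0xE3 = 11100011 → 3-byte char #6 = E3 9F 8A.
Offset 16: leading byte 0xF1 = 11110001 → 4-byte char #7 = F1 BC 88 BA.
Offset 20: leading byte 0xF0 = 11110000 → 4-byte char #8 = F0 90 90 8D.
Offset 24: leading byte 0xF3 = 11110011 → 4-byte char #9 = F3 B4 98 90.
Leading byte 0xF3 = 11110011 matches 11110xxx → 4-byte sequence.
Byte 1: 0xF3 = 11110011, payload 011 (3 bits).
Byte 2: 0xB4 = 10110100 (10xxxxxx ✓), payload 110100.
Byte 3: 0x98 = 10011000 (10xxxxxx ✓), payload 011000.
Byte 4: 0x90 = 10010000 (10xxxxxx ✓), payload 010000.
Concatenate: 011110100011000010000 = 0xF4610 (21 bits → U+F4610).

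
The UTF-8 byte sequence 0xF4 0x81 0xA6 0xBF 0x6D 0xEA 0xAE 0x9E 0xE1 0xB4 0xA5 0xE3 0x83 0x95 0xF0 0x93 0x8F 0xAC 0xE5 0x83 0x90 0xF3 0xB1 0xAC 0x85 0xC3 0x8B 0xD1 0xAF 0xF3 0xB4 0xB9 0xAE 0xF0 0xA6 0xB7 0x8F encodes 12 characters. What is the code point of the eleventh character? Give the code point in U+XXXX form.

Offset 0: leading byte 0xF4 = 11110100 → 4-byte char #1 = F4 81 A6 BF.
Offset 4: leading byte 0x6D = 01101101 → 1-byte char #2 = 6D.
Offset 5: leading byte 0xEA = 11101010 → 3-byte char #3 = EA AE 9E.
Offset 8: leading byte 0xE1 = 11100001 → 3-byte char #4 = E1 B4 A5.
Offset 11: leading byte 0xE3 = 11100011 → 3-byte char #5 = E3 83 95.
Offset 14: leading byte 0xF0 = 11110000 → 4-byte char #6 = F0 93 8F AC.
Offset 18: leading byte 0xE5 = 11100101 → 3-byte char #7 = E5 83 90.
Offset 21: leading byte 0xF3 = 11110011 → 4-byte char #8 = F3 B1 AC 85.
Offset 25: leading byte 0xC3 = 11000011 → 2-byte char #9 = C3 8B.
Offset 27: leading byte 0xD1 = 11010001 → 2-byte char #10 = D1 AF.
Offset 29: leading byte 0xF3 = 11110011 → 4-byte char #11 = F3 B4 B9 AE.
Leading byte 0xF3 = 11110011 matches 11110xxx → 4-byte sequence.
Byte 1: 0xF3 = 11110011, payload 011 (3 bits).
Byte 2: 0xB4 = 10110100 (10xxxxxx ✓), payload 110100.
Byte 3: 0xB9 = 10111001 (10xxxxxx ✓), payload 111001.
Byte 4: 0xAE = 10101110 (10xxxxxx ✓), payload 101110.
Concatenate: 011110100111001101110 = 0xF4E6E (21 bits → U+F4E6E).

U+F4E6E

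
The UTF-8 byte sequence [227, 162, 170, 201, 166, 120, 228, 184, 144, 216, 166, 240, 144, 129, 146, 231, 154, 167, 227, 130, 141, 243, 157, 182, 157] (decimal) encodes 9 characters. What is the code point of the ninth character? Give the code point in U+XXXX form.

Offset 0: leading byte 0xE3 = 11100011 → 3-byte char #1 = E3 A2 AA.
Offset 3: leading byte 0xC9 = 11001001 → 2-byte char #2 = C9 A6.
Offset 5: leading byte 0x78 = 01111000 → 1-byte char #3 = 78.
Offset 6: leading byte 0xE4 = 11100100 → 3-byte char #4 = E4 B8 90.
Offset 9: leading byte 0xD8 = 11011000 → 2-byte char #5 = D8 A6.
Offset 11: leading byte 0xF0 = 11110000 → 4-byte char #6 = F0 90 81 92.
Offset 15: leading byte 0xE7 = 11100111 → 3-byte char #7 = E7 9A A7.
Offset 18: leading byte 0xE3 = 11100011 → 3-byte char #8 = E3 82 8D.
Offset 21: leading byte 0xF3 = 11110011 → 4-byte char #9 = F3 9D B6 9D.
Leading byte 0xF3 = 11110011 matches 11110xxx → 4-byte sequence.
Byte 1: 0xF3 = 11110011, payload 011 (3 bits).
Byte 2: 0x9D = 10011101 (10xxxxxx ✓), payload 011101.
Byte 3: 0xB6 = 10110110 (10xxxxxx ✓), payload 110110.
Byte 4: 0x9D = 10011101 (10xxxxxx ✓), payload 011101.
Concatenate: 011011101110110011101 = 0xDDD9D (21 bits → U+DDD9D).

U+DDD9D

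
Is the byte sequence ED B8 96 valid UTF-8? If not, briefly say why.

Structurally a 3-byte sequence; payload = 0xDE16.
But 0xDE16 is in U+D800–U+DFFF, the surrogate range. Surrogates are not Unicode scalar values and are forbidden in UTF-8.

invalid (encodes a surrogate (U+D800–U+DFFF))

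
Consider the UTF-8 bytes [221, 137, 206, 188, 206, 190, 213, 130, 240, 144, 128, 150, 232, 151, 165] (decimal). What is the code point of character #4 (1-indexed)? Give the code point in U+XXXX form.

Offset 0: leading byte 0xDD = 11011101 → 2-byte char #1 = DD 89.
Offset 2: leading byte 0xCE = 11001110 → 2-byte char #2 = CE BC.
Offset 4: leading byte 0xCE = 11001110 → 2-byte char #3 = CE BE.
Offset 6: leading byte 0xD5 = 11010101 → 2-byte char #4 = D5 82.
Leading byte 0xD5 = 11010101 matches 110xxxxx → 2-byte sequence.
Byte 1: 0xD5 = 11010101, payload 10101 (5 bits).
Byte 2: 0x82 = 10000010 (10xxxxxx ✓), payload 000010.
Concatenate: 10101000010 = 0x542 (11 bits → U+0542).

U+0542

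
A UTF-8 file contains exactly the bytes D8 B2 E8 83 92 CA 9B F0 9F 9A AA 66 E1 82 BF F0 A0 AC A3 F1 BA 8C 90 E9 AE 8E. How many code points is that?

Byte at offset 0: 0xD8 = 11011000 → 2-byte char (#1). Advance 2.
Byte at offset 2: 0xE8 = 11101000 → 3-byte char (#2). Advance 3.
Byte at offset 5: 0xCA = 11001010 → 2-byte char (#3). Advance 2.
Byte at offset 7: 0xF0 = 11110000 → 4-byte char (#4). Advance 4.
Byte at offset 11: 0x66 = 01100110 → 1-byte char (#5). Advance 1.
Byte at offset 12: 0xE1 = 11100001 → 3-byte char (#6). Advance 3.
Byte at offset 15: 0xF0 = 11110000 → 4-byte char (#7). Advance 4.
Byte at offset 19: 0xF1 = 11110001 → 4-byte char (#8). Advance 4.
Byte at offset 23: 0xE9 = 11101001 → 3-byte char (#9). Advance 3.
Reached end at offset 26 after 9 code points.

9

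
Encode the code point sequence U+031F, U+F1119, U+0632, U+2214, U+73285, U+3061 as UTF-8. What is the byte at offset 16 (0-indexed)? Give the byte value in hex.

0x81

U+031F → 2-byte form CC 9F at offsets 0–1.
U+F1119 → 4-byte form F3 B1 84 99 at offsets 2–5.
U+0632 → 2-byte form D8 B2 at offsets 6–7.
U+2214 → 3-byte form E2 88 94 at offsets 8–10.
U+73285 → 4-byte form F1 B3 8A 85 at offsets 11–14.
U+3061 → 3-byte form E3 81 A1 at offsets 15–17.
Offset 16 falls in char 6's range; it's byte 2 of E3 81 A1 = 0x81.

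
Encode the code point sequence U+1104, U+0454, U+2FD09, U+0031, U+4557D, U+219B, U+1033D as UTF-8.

U+1104: 3-byte form → E1 84 84.
U+0454: 2-byte form → D1 94.
U+2FD09: 4-byte form → F0 AF B4 89.
U+0031: 1-byte form → 31.
U+4557D: 4-byte form → F1 85 95 BD.
U+219B: 3-byte form → E2 86 9B.
U+1033D: 4-byte form → F0 90 8C BD.
Concatenated (21 bytes): E1 84 84 D1 94 F0 AF B4 89 31 F1 85 95 BD E2 86 9B F0 90 8C BD.

E1 84 84 D1 94 F0 AF B4 89 31 F1 85 95 BD E2 86 9B F0 90 8C BD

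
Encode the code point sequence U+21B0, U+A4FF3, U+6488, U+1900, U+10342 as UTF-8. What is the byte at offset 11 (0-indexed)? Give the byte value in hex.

U+21B0 → 3-byte form E2 86 B0 at offsets 0–2.
U+A4FF3 → 4-byte form F2 A4 BF B3 at offsets 3–6.
U+6488 → 3-byte form E6 92 88 at offsets 7–9.
U+1900 → 3-byte form E1 A4 80 at offsets 10–12.
Offset 11 falls in char 4's range; it's byte 2 of E1 A4 80 = 0xA4.

0xA4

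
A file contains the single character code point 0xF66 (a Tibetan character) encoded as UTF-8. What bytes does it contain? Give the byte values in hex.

E0 BD A6

U+0F66 = 0xF66 = 3942 decimal. In range U+0800–U+FFFF → 3-byte form: 1110xxxx 10xxxxxx 10xxxxxx.
Binary (16 bits): 0000111101100110.
Split 4+6+6: 0000 | 111101 | 100110.
Byte 1: 11100000 = 0xE0.
Byte 2: 10111101 = 0xBD.
Byte 3: 10100110 = 0xA6.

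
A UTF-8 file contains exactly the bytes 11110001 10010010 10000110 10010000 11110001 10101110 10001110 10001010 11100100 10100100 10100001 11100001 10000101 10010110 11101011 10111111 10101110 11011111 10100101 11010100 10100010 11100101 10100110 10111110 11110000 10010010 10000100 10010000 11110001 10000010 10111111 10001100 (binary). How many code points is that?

Byte at offset 0: 0xF1 = 11110001 → 4-byte char (#1). Advance 4.
Byte at offset 4: 0xF1 = 11110001 → 4-byte char (#2). Advance 4.
Byte at offset 8: 0xE4 = 11100100 → 3-byte char (#3). Advance 3.
Byte at offset 11: 0xE1 = 11100001 → 3-byte char (#4). Advance 3.
Byte at offset 14: 0xEB = 11101011 → 3-byte char (#5). Advance 3.
Byte at offset 17: 0xDF = 11011111 → 2-byte char (#6). Advance 2.
Byte at offset 19: 0xD4 = 11010100 → 2-byte char (#7). Advance 2.
Byte at offset 21: 0xE5 = 11100101 → 3-byte char (#8). Advance 3.
Byte at offset 24: 0xF0 = 11110000 → 4-byte char (#9). Advance 4.
Byte at offset 28: 0xF1 = 11110001 → 4-byte char (#10). Advance 4.
Reached end at offset 32 after 10 code points.

10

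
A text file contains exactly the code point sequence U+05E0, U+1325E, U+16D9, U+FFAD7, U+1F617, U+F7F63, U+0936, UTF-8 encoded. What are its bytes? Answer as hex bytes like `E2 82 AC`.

D7 A0 F0 93 89 9E E1 9B 99 F3 BF AB 97 F0 9F 98 97 F3 B7 BD A3 E0 A4 B6

U+05E0: 2-byte form → D7 A0.
U+1325E: 4-byte form → F0 93 89 9E.
U+16D9: 3-byte form → E1 9B 99.
U+FFAD7: 4-byte form → F3 BF AB 97.
U+1F617: 4-byte form → F0 9F 98 97.
U+F7F63: 4-byte form → F3 B7 BD A3.
U+0936: 3-byte form → E0 A4 B6.
Concatenated (24 bytes): D7 A0 F0 93 89 9E E1 9B 99 F3 BF AB 97 F0 9F 98 97 F3 B7 BD A3 E0 A4 B6.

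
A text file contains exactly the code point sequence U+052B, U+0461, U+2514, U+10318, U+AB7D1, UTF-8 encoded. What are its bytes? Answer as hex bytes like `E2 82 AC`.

U+052B: 2-byte form → D4 AB.
U+0461: 2-byte form → D1 A1.
U+2514: 3-byte form → E2 94 94.
U+10318: 4-byte form → F0 90 8C 98.
U+AB7D1: 4-byte form → F2 AB 9F 91.
Concatenated (15 bytes): D4 AB D1 A1 E2 94 94 F0 90 8C 98 F2 AB 9F 91.

D4 AB D1 A1 E2 94 94 F0 90 8C 98 F2 AB 9F 91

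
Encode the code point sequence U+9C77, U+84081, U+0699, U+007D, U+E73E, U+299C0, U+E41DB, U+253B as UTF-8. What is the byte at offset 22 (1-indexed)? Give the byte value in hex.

1-indexed offset 22 is 0-indexed offset 21.
U+9C77 → 3-byte form E9 B1 B7 at offsets 0–2.
U+84081 → 4-byte form F2 84 82 81 at offsets 3–6.
U+0699 → 2-byte form DA 99 at offsets 7–8.
U+007D → 1-byte form 7D at offsets 9–9.
U+E73E → 3-byte form EE 9C BE at offsets 10–12.
U+299C0 → 4-byte form F0 A9 A7 80 at offsets 13–16.
U+E41DB → 4-byte form F3 A4 87 9B at offsets 17–20.
U+253B → 3-byte form E2 94 BB at offsets 21–23.
Offset 21 falls in char 8's range; it's byte 1 of E2 94 BB = 0xE2.

0xE2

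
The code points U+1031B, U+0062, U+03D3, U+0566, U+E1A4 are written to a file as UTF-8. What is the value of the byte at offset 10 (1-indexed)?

1-indexed offset 10 is 0-indexed offset 9.
U+1031B → 4-byte form F0 90 8C 9B at offsets 0–3.
U+0062 → 1-byte form 62 at offsets 4–4.
U+03D3 → 2-byte form CF 93 at offsets 5–6.
U+0566 → 2-byte form D5 A6 at offsets 7–8.
U+E1A4 → 3-byte form EE 86 A4 at offsets 9–11.
Offset 9 falls in char 5's range; it's byte 1 of EE 86 A4 = 0xEE.

0xEE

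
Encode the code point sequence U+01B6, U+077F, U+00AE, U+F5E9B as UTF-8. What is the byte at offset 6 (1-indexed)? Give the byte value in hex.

1-indexed offset 6 is 0-indexed offset 5.
U+01B6 → 2-byte form C6 B6 at offsets 0–1.
U+077F → 2-byte form DD BF at offsets 2–3.
U+00AE → 2-byte form C2 AE at offsets 4–5.
Offset 5 falls in char 3's range; it's byte 2 of C2 AE = 0xAE.

0xAE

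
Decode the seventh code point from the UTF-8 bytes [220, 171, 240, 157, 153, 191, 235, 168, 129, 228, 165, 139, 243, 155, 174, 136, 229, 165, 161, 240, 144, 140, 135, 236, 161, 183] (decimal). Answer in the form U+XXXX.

U+10307

Offset 0: leading byte 0xDC = 11011100 → 2-byte char #1 = DC AB.
Offset 2: leading byte 0xF0 = 11110000 → 4-byte char #2 = F0 9D 99 BF.
Offset 6: leading byte 0xEB = 11101011 → 3-byte char #3 = EB A8 81.
Offset 9: leading byte 0xE4 = 11100100 → 3-byte char #4 = E4 A5 8B.
Offset 12: leading byte 0xF3 = 11110011 → 4-byte char #5 = F3 9B AE 88.
Offset 16: leading byte 0xE5 = 11100101 → 3-byte char #6 = E5 A5 A1.
Offset 19: leading byte 0xF0 = 11110000 → 4-byte char #7 = F0 90 8C 87.
Leading byte 0xF0 = 11110000 matches 11110xxx → 4-byte sequence.
Byte 1: 0xF0 = 11110000, payload 000 (3 bits).
Byte 2: 0x90 = 10010000 (10xxxxxx ✓), payload 010000.
Byte 3: 0x8C = 10001100 (10xxxxxx ✓), payload 001100.
Byte 4: 0x87 = 10000111 (10xxxxxx ✓), payload 000111.
Concatenate: 000010000001100000111 = 0x10307 (21 bits → U+10307).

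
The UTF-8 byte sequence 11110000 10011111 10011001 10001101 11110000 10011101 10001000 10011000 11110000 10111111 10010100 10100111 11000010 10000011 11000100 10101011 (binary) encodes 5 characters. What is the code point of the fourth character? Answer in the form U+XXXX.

Offset 0: leading byte 0xF0 = 11110000 → 4-byte char #1 = F0 9F 99 8D.
Offset 4: leading byte 0xF0 = 11110000 → 4-byte char #2 = F0 9D 88 98.
Offset 8: leading byte 0xF0 = 11110000 → 4-byte char #3 = F0 BF 94 A7.
Offset 12: leading byte 0xC2 = 11000010 → 2-byte char #4 = C2 83.
Leading byte 0xC2 = 11000010 matches 110xxxxx → 2-byte sequence.
Byte 1: 0xC2 = 11000010, payload 00010 (5 bits).
Byte 2: 0x83 = 10000011 (10xxxxxx ✓), payload 000011.
Concatenate: 00010000011 = 0x83 (11 bits → U+0083).

U+0083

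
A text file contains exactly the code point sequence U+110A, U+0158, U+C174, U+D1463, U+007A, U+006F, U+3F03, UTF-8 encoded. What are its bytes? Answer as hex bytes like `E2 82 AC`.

E1 84 8A C5 98 EC 85 B4 F3 91 91 A3 7A 6F E3 BC 83

U+110A: 3-byte form → E1 84 8A.
U+0158: 2-byte form → C5 98.
U+C174: 3-byte form → EC 85 B4.
U+D1463: 4-byte form → F3 91 91 A3.
U+007A: 1-byte form → 7A.
U+006F: 1-byte form → 6F.
U+3F03: 3-byte form → E3 BC 83.
Concatenated (17 bytes): E1 84 8A C5 98 EC 85 B4 F3 91 91 A3 7A 6F E3 BC 83.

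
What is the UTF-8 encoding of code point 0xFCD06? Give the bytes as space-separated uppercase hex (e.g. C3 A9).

U+FCD06 = 0xFCD06 = 1035526 decimal. In range U+10000–U+10FFFF → 4-byte form: 11110xxx 10xxxxxx 10xxxxxx 10xxxxxx.
Binary (21 bits): 011111100110100000110.
Split 3+6+6+6: 011 | 111100 | 110100 | 000110.
Byte 1: 11110011 = 0xF3.
Byte 2: 10111100 = 0xBC.
Byte 3: 10110100 = 0xB4.
Byte 4: 10000110 = 0x86.

F3 BC B4 86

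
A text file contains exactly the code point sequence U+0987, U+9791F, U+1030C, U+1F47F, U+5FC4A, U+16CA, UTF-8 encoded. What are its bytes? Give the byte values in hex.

E0 A6 87 F2 97 A4 9F F0 90 8C 8C F0 9F 91 BF F1 9F B1 8A E1 9B 8A

U+0987: 3-byte form → E0 A6 87.
U+9791F: 4-byte form → F2 97 A4 9F.
U+1030C: 4-byte form → F0 90 8C 8C.
U+1F47F: 4-byte form → F0 9F 91 BF.
U+5FC4A: 4-byte form → F1 9F B1 8A.
U+16CA: 3-byte form → E1 9B 8A.
Concatenated (22 bytes): E0 A6 87 F2 97 A4 9F F0 90 8C 8C F0 9F 91 BF F1 9F B1 8A E1 9B 8A.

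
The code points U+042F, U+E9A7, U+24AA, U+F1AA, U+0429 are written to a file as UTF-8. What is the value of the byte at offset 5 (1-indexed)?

0xA7

1-indexed offset 5 is 0-indexed offset 4.
U+042F → 2-byte form D0 AF at offsets 0–1.
U+E9A7 → 3-byte form EE A6 A7 at offsets 2–4.
Offset 4 falls in char 2's range; it's byte 3 of EE A6 A7 = 0xA7.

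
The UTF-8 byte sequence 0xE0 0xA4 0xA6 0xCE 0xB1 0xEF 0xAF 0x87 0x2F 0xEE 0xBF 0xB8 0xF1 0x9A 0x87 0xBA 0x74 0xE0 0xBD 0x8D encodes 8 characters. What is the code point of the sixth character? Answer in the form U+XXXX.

U+5A1FA

Offset 0: leading byte 0xE0 = 11100000 → 3-byte char #1 = E0 A4 A6.
Offset 3: leading byte 0xCE = 11001110 → 2-byte char #2 = CE B1.
Offset 5: leading byte 0xEF = 11101111 → 3-byte char #3 = EF AF 87.
Offset 8: leading byte 0x2F = 00101111 → 1-byte char #4 = 2F.
Offset 9: leading byte 0xEE = 11101110 → 3-byte char #5 = EE BF B8.
Offset 12: leading byte 0xF1 = 11110001 → 4-byte char #6 = F1 9A 87 BA.
Leading byte 0xF1 = 11110001 matches 11110xxx → 4-byte sequence.
Byte 1: 0xF1 = 11110001, payload 001 (3 bits).
Byte 2: 0x9A = 10011010 (10xxxxxx ✓), payload 011010.
Byte 3: 0x87 = 10000111 (10xxxxxx ✓), payload 000111.
Byte 4: 0xBA = 10111010 (10xxxxxx ✓), payload 111010.
Concatenate: 001011010000111111010 = 0x5A1FA (21 bits → U+5A1FA).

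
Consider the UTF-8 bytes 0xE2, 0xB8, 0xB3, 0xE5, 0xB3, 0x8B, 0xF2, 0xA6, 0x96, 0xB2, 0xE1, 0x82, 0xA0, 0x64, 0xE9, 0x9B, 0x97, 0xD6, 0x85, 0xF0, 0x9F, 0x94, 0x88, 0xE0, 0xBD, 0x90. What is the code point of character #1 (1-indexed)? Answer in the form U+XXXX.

U+2E33

Offset 0: leading byte 0xE2 = 11100010 → 3-byte char #1 = E2 B8 B3.
Leading byte 0xE2 = 11100010 matches 1110xxxx → 3-byte sequence.
Byte 1: 0xE2 = 11100010, payload 0010 (4 bits).
Byte 2: 0xB8 = 10111000 (10xxxxxx ✓), payload 111000.
Byte 3: 0xB3 = 10110011 (10xxxxxx ✓), payload 110011.
Concatenate: 0010111000110011 = 0x2E33 (16 bits → U+2E33).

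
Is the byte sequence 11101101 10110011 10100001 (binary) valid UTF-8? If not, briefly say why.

invalid (encodes a surrogate (U+D800–U+DFFF))

Structurally a 3-byte sequence; payload = 0xDCE1.
But 0xDCE1 is in U+D800–U+DFFF, the surrogate range. Surrogates are not Unicode scalar values and are forbidden in UTF-8.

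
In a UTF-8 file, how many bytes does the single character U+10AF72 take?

4

U+10AF72 = 0x10AF72. UTF-8 uses 1 byte below 0x80, 2 below 0x800, 3 below 0x10000, 4 up to 0x10FFFF. 0x10AF72 is in U+10000–U+10FFFF → 4 bytes.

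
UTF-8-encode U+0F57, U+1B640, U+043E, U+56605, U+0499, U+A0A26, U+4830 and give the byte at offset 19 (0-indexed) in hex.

U+0F57 → 3-byte form E0 BD 97 at offsets 0–2.
U+1B640 → 4-byte form F0 9B 99 80 at offsets 3–6.
U+043E → 2-byte form D0 BE at offsets 7–8.
U+56605 → 4-byte form F1 96 98 85 at offsets 9–12.
U+0499 → 2-byte form D2 99 at offsets 13–14.
U+A0A26 → 4-byte form F2 A0 A8 A6 at offsets 15–18.
U+4830 → 3-byte form E4 A0 B0 at offsets 19–21.
Offset 19 falls in char 7's range; it's byte 1 of E4 A0 B0 = 0xE4.

0xE4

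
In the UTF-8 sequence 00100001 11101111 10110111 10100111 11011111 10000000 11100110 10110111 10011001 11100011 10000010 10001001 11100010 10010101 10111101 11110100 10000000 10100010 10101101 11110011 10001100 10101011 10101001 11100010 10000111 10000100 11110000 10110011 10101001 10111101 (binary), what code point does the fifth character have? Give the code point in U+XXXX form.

U+3089

Offset 0: leading byte 0x21 = 00100001 → 1-byte char #1 = 21.
Offset 1: leading byte 0xEF = 11101111 → 3-byte char #2 = EF B7 A7.
Offset 4: leading byte 0xDF = 11011111 → 2-byte char #3 = DF 80.
Offset 6: leading byte 0xE6 = 11100110 → 3-byte char #4 = E6 B7 99.
Offset 9: leading byte 0xE3 = 11100011 → 3-byte char #5 = E3 82 89.
Leading byte 0xE3 = 11100011 matches 1110xxxx → 3-byte sequence.
Byte 1: 0xE3 = 11100011, payload 0011 (4 bits).
Byte 2: 0x82 = 10000010 (10xxxxxx ✓), payload 000010.
Byte 3: 0x89 = 10001001 (10xxxxxx ✓), payload 001001.
Concatenate: 0011000010001001 = 0x3089 (16 bits → U+3089).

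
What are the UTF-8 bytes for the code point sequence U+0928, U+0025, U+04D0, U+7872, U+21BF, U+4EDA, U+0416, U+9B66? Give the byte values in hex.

E0 A4 A8 25 D3 90 E7 A1 B2 E2 86 BF E4 BB 9A D0 96 E9 AD A6

U+0928: 3-byte form → E0 A4 A8.
U+0025: 1-byte form → 25.
U+04D0: 2-byte form → D3 90.
U+7872: 3-byte form → E7 A1 B2.
U+21BF: 3-byte form → E2 86 BF.
U+4EDA: 3-byte form → E4 BB 9A.
U+0416: 2-byte form → D0 96.
U+9B66: 3-byte form → E9 AD A6.
Concatenated (20 bytes): E0 A4 A8 25 D3 90 E7 A1 B2 E2 86 BF E4 BB 9A D0 96 E9 AD A6.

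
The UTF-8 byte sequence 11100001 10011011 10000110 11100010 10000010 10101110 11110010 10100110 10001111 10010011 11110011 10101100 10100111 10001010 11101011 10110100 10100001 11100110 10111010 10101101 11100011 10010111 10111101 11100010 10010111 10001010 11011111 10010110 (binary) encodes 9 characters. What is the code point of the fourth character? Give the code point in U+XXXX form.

Offset 0: leading byte 0xE1 = 11100001 → 3-byte char #1 = E1 9B 86.
Offset 3: leading byte 0xE2 = 11100010 → 3-byte char #2 = E2 82 AE.
Offset 6: leading byte 0xF2 = 11110010 → 4-byte char #3 = F2 A6 8F 93.
Offset 10: leading byte 0xF3 = 11110011 → 4-byte char #4 = F3 AC A7 8A.
Leading byte 0xF3 = 11110011 matches 11110xxx → 4-byte sequence.
Byte 1: 0xF3 = 11110011, payload 011 (3 bits).
Byte 2: 0xAC = 10101100 (10xxxxxx ✓), payload 101100.
Byte 3: 0xA7 = 10100111 (10xxxxxx ✓), payload 100111.
Byte 4: 0x8A = 10001010 (10xxxxxx ✓), payload 001010.
Concatenate: 011101100100111001010 = 0xEC9CA (21 bits → U+EC9CA).

U+EC9CA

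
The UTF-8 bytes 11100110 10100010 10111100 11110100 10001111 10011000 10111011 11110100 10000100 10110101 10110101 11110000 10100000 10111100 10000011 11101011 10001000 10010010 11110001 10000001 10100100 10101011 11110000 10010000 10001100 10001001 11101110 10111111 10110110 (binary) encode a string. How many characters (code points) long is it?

8

Byte at offset 0: 0xE6 = 11100110 → 3-byte char (#1). Advance 3.
Byte at offset 3: 0xF4 = 11110100 → 4-byte char (#2). Advance 4.
Byte at offset 7: 0xF4 = 11110100 → 4-byte char (#3). Advance 4.
Byte at offset 11: 0xF0 = 11110000 → 4-byte char (#4). Advance 4.
Byte at offset 15: 0xEB = 11101011 → 3-byte char (#5). Advance 3.
Byte at offset 18: 0xF1 = 11110001 → 4-byte char (#6). Advance 4.
Byte at offset 22: 0xF0 = 11110000 → 4-byte char (#7). Advance 4.
Byte at offset 26: 0xEE = 11101110 → 3-byte char (#8). Advance 3.
Reached end at offset 29 after 8 code points.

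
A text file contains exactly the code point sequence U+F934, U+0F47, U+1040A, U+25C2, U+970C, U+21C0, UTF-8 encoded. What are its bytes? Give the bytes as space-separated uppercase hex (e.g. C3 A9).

U+F934: 3-byte form → EF A4 B4.
U+0F47: 3-byte form → E0 BD 87.
U+1040A: 4-byte form → F0 90 90 8A.
U+25C2: 3-byte form → E2 97 82.
U+970C: 3-byte form → E9 9C 8C.
U+21C0: 3-byte form → E2 87 80.
Concatenated (19 bytes): EF A4 B4 E0 BD 87 F0 90 90 8A E2 97 82 E9 9C 8C E2 87 80.

EF A4 B4 E0 BD 87 F0 90 90 8A E2 97 82 E9 9C 8C E2 87 80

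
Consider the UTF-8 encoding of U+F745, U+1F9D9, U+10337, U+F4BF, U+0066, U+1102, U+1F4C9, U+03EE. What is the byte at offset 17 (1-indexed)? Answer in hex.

0x84

1-indexed offset 17 is 0-indexed offset 16.
U+F745 → 3-byte form EF 9D 85 at offsets 0–2.
U+1F9D9 → 4-byte form F0 9F A7 99 at offsets 3–6.
U+10337 → 4-byte form F0 90 8C B7 at offsets 7–10.
U+F4BF → 3-byte form EF 92 BF at offsets 11–13.
U+0066 → 1-byte form 66 at offsets 14–14.
U+1102 → 3-byte form E1 84 82 at offsets 15–17.
Offset 16 falls in char 6's range; it's byte 2 of E1 84 82 = 0x84.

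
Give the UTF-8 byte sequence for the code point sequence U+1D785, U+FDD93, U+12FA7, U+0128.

U+1D785: 4-byte form → F0 9D 9E 85.
U+FDD93: 4-byte form → F3 BD B6 93.
U+12FA7: 4-byte form → F0 92 BE A7.
U+0128: 2-byte form → C4 A8.
Concatenated (14 bytes): F0 9D 9E 85 F3 BD B6 93 F0 92 BE A7 C4 A8.

F0 9D 9E 85 F3 BD B6 93 F0 92 BE A7 C4 A8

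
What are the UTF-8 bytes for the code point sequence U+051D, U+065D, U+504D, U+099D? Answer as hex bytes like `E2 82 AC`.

U+051D: 2-byte form → D4 9D.
U+065D: 2-byte form → D9 9D.
U+504D: 3-byte form → E5 81 8D.
U+099D: 3-byte form → E0 A6 9D.
Concatenated (10 bytes): D4 9D D9 9D E5 81 8D E0 A6 9D.

D4 9D D9 9D E5 81 8D E0 A6 9D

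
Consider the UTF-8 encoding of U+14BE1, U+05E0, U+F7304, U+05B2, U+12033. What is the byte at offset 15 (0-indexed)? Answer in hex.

U+14BE1 → 4-byte form F0 94 AF A1 at offsets 0–3.
U+05E0 → 2-byte form D7 A0 at offsets 4–5.
U+F7304 → 4-byte form F3 B7 8C 84 at offsets 6–9.
U+05B2 → 2-byte form D6 B2 at offsets 10–11.
U+12033 → 4-byte form F0 92 80 B3 at offsets 12–15.
Offset 15 falls in char 5's range; it's byte 4 of F0 92 80 B3 = 0xB3.

0xB3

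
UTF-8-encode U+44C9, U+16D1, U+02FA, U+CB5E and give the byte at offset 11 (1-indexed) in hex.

0x9E

1-indexed offset 11 is 0-indexed offset 10.
U+44C9 → 3-byte form E4 93 89 at offsets 0–2.
U+16D1 → 3-byte form E1 9B 91 at offsets 3–5.
U+02FA → 2-byte form CB BA at offsets 6–7.
U+CB5E → 3-byte form EC AD 9E at offsets 8–10.
Offset 10 falls in char 4's range; it's byte 3 of EC AD 9E = 0x9E.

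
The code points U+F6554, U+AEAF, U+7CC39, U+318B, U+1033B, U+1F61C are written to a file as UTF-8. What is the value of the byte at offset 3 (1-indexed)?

0x95

1-indexed offset 3 is 0-indexed offset 2.
U+F6554 → 4-byte form F3 B6 95 94 at offsets 0–3.
Offset 2 falls in char 1's range; it's byte 3 of F3 B6 95 94 = 0x95.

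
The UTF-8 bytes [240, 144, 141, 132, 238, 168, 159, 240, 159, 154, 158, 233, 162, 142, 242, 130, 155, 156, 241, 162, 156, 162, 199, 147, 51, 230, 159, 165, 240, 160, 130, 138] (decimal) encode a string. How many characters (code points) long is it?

10

Byte at offset 0: 0xF0 = 11110000 → 4-byte char (#1). Advance 4.
Byte at offset 4: 0xEE = 11101110 → 3-byte char (#2). Advance 3.
Byte at offset 7: 0xF0 = 11110000 → 4-byte char (#3). Advance 4.
Byte at offset 11: 0xE9 = 11101001 → 3-byte char (#4). Advance 3.
Byte at offset 14: 0xF2 = 11110010 → 4-byte char (#5). Advance 4.
Byte at offset 18: 0xF1 = 11110001 → 4-byte char (#6). Advance 4.
Byte at offset 22: 0xC7 = 11000111 → 2-byte char (#7). Advance 2.
Byte at offset 24: 0x33 = 00110011 → 1-byte char (#8). Advance 1.
Byte at offset 25: 0xE6 = 11100110 → 3-byte char (#9). Advance 3.
Byte at offset 28: 0xF0 = 11110000 → 4-byte char (#10). Advance 4.
Reached end at offset 32 after 10 code points.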